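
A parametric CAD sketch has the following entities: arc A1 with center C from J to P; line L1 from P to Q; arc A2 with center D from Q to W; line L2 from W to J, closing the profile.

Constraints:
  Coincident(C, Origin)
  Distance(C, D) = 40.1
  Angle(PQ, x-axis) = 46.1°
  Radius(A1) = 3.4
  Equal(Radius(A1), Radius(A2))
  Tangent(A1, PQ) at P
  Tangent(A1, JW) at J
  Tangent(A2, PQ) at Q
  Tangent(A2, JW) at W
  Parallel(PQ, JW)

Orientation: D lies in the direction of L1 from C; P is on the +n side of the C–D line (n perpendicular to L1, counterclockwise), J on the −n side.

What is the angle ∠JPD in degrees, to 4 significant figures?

85.15°

The slot axis is L1's direction at 46.1°, so u = (cos 46.1°, sin 46.1°) = (0.6934, 0.7206) and n = (−sin 46.1°, cos 46.1°) = (-0.7206, 0.6934). C is at the origin and D lies 40.1 along u from C, so D = 40.1·u = (27.81, 28.89). Tangency of A1 to both parallel lines with radius 3.4 puts P and J at C ± 3.4·n: P = (-2.450, 2.358), J = (2.450, -2.358). Then cos ∠JPD = PJ·PD / (|PJ||PD|), giving 85.15°.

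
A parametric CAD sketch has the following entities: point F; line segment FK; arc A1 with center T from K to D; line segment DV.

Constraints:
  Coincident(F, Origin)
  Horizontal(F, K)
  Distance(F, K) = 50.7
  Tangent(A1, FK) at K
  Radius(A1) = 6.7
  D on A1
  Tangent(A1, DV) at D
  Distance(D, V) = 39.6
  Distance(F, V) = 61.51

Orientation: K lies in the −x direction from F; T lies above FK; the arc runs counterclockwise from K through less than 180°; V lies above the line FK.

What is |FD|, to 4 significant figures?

44.45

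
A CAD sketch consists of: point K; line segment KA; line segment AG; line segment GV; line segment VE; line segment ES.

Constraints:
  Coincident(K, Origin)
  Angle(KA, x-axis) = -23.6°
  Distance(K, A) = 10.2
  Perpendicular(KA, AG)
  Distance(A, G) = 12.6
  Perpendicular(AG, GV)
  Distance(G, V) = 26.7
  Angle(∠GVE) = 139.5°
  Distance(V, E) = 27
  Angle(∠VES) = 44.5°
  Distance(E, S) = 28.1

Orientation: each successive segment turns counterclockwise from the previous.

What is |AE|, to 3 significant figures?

47.5

K is at the origin; KA runs at -23.6° with length 10.2, so A = (9.35, -4.08). KA ⟂ AG, so AG runs at 66.4°; with |AG| = 12.6, G = (14.4, 7.46). AG ⟂ GV, so GV runs at 156°; with |GV| = 26.7, V = (-10.1, 18.2). ∠GVE = 139.5° gives VE at -163° from the x-axis; with |VE| = 27.0, E = (-35.9, 10.3). Then |AE| = |E − A| = 47.5.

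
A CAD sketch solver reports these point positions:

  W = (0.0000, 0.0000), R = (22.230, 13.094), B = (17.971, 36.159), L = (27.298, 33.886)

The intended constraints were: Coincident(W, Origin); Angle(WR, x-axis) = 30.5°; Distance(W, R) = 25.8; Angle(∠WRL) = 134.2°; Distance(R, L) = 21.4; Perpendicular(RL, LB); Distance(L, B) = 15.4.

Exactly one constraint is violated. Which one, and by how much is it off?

Distance(L, B) = 15.4 — off by 5.80.

W = (0.00, 0.00) ✓; WR at 30.50° ✓; |WR| = 25.80 ✓; ∠WRL = 134.2° ✓; |RL| = 21.40 ✓; ∠(RL, LB) = 90.00° ✓; |LB| = 9.600 ✗.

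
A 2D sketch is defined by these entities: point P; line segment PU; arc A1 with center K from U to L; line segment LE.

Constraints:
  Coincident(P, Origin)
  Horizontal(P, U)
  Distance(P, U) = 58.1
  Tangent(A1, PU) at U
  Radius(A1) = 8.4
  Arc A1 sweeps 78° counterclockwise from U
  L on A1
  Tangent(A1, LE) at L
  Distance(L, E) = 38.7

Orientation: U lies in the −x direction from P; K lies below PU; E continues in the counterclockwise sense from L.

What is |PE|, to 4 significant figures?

86.66

P is at the origin; P and U share the same y with |PU| = 58.1 and U on the −x side, so U = (-58.10, 0.000). The tangent condition forces KU to be normal to PU, so K = U + (0, -8.4) = (-58.10, -8.400). On A1, U sits at bearing 90° from K; a 78° counterclockwise sweep puts L at bearing 168°, so L = K + 8.4·(cos 168°, sin 168°) = (-66.32, -6.654). A1 meets LE tangentially, so KL is at right angles to LE, so LE runs along (−sin 168°, cos 168°); with |LE| = 38.7, E = (-74.36, -44.51). Then |PE| = |E − P| = 86.66.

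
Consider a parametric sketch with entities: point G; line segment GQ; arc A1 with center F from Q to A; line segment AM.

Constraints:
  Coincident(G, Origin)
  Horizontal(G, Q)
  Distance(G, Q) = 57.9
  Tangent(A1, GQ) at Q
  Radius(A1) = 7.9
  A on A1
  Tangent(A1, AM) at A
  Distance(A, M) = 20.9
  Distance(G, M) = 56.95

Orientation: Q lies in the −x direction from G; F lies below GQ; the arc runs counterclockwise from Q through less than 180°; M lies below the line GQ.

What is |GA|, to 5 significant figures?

65.024

Checks: ∠(FQ, QG) = 90.00° ✓; |FQ| = 7.900 ✓; |FA| = 7.900 ✓; ∠(FA, AM) = 90.00° ✓; |AM| = 20.90 ✓; |GM| = 56.95 ✓.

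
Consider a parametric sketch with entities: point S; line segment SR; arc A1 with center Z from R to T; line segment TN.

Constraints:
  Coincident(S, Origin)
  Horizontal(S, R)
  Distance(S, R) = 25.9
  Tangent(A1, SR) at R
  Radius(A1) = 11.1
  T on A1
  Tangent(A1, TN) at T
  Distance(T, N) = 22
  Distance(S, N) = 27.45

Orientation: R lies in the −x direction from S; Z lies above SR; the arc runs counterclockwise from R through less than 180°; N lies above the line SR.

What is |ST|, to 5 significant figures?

17.081

S is at the origin; S and R share the same y with |SR| = 25.9 and R on the −x side, so R = (-25.900, 0.0000). Since A1 is tangent to SR there, ZR ⟂ SR, so Z = R + (0, 11.1) = (-25.900, 11.100). Since ZT ⟂ TN (tangency), |ZN| = √(11.1² + 22.0²) = 24.642 regardless of where T sits on A1. So N lies on both circle(S, 27.45) and circle(Z, 24.642); the above-SR intersection is N = (-6.7497, 26.607). T is the foot of the tangent from N: T = (-15.778, 6.5450).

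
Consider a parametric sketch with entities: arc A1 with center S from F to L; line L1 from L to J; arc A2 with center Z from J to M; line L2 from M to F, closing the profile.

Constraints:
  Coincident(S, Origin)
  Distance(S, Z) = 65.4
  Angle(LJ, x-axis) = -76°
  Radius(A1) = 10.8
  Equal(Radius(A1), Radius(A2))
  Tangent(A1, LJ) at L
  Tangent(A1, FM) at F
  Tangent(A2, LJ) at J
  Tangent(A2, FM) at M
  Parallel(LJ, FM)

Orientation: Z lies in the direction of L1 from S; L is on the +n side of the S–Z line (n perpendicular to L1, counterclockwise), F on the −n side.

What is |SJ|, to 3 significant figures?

66.3

The slot axis is L1's direction at -76.0°, so u = (cos -76.0°, sin -76.0°) = (0.242, -0.970) and n = (−sin -76.0°, cos -76.0°) = (0.970, 0.242). S is at the origin and Z lies 65.4 along u from S, so Z = 65.4·u = (15.8, -63.5). Tangency of A1 to both parallel lines with radius 10.8 puts L and F at S ± 10.8·n: L = (10.5, 2.61), F = (-10.5, -2.61). Equal radii place J and M the same way about Z: J = Z + 10.8·n = (26.3, -60.8), M = Z − 10.8·n = (5.34, -66.1). Then |SJ| = |J − S| = 66.3.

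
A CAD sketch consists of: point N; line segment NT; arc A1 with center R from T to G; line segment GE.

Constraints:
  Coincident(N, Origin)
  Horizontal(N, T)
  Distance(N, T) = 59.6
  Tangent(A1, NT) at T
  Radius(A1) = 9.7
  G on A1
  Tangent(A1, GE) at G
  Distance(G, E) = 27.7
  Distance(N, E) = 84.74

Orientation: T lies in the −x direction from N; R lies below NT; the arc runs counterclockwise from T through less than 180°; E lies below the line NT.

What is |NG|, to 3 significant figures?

69.0

Checks: |RG| = 9.700 ✓; ∠(RG, GE) = 90.00° ✓; |GE| = 27.70 ✓; |NE| = 84.74 ✓.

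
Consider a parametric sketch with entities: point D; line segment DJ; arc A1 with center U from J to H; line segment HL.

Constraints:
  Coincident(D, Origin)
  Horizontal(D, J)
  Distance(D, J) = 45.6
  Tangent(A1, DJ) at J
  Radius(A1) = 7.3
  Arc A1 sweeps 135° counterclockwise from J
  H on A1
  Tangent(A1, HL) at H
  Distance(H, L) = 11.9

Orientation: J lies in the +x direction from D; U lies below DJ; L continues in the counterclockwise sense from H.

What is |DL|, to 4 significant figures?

53.13

On A1, J sits at bearing 90° from U; a 135° counterclockwise sweep puts H at bearing 225°, so H = U + 7.3·(cos 225°, sin 225°) = (40.44, -12.46). Since A1 is tangent to HL there, UH ⟂ HL, so HL runs along (−sin 225°, cos 225°); with |HL| = 11.9, L = (48.85, -20.88). Then |DL| = |L − D| = 53.13.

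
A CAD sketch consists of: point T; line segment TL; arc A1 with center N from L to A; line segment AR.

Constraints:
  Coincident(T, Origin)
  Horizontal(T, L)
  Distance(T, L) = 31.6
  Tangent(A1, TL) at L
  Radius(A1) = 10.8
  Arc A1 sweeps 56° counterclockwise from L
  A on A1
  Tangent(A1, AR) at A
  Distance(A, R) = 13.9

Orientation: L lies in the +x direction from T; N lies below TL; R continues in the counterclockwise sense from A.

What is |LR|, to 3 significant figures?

23.3

T is at the origin; TL is horizontal with |TL| = 31.6 and L on the +x side, so L = (31.6, 0.00). A1 meets TL tangentially, so NL is at right angles to TL, so N = L + (0, -10.8) = (31.6, -10.8). On A1, L sits at bearing 90° from N; a 56° counterclockwise sweep puts A at bearing 146°, so A = N + 10.8·(cos 146°, sin 146°) = (22.6, -4.76). A1 meets AR tangentially, so NA is at right angles to AR, so AR runs along (−sin 146°, cos 146°); with |AR| = 13.9, R = (14.9, -16.3). Then |LR| = |R − L| = 23.3.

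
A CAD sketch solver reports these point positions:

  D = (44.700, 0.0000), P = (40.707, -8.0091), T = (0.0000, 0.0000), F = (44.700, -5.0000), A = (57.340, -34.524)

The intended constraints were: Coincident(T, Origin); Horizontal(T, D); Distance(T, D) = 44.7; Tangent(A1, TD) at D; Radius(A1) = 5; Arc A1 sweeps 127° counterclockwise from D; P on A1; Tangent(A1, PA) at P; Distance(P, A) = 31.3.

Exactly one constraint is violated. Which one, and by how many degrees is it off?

Tangent(A1, PA) at P — off by 4.90°.

T = (0.00, 0.00) ✓; T.y = 0.00, D.y = 0.00 ✓; |TD| = 44.70 ✓; ∠(FD, DT) = 90.00° ✓; |FD| = 5.000 ✓; bearing(F→P) − bearing(F→D) = 127.0° ✓; |FP| = 5.000 ✓; ∠(FP, PA) = 94.90° ✗; |PA| = 31.30 ✓.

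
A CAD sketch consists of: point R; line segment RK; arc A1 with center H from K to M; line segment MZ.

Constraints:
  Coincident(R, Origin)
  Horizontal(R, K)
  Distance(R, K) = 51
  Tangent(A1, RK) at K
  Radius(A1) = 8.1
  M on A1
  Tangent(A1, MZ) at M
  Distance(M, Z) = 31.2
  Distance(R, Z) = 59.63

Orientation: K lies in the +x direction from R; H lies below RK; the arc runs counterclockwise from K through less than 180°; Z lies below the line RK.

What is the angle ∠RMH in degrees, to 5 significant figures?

165.83°

Checks: |HM| = 8.100 ✓; ∠(HM, MZ) = 90.00° ✓; |MZ| = 31.20 ✓; |RZ| = 59.63 ✓.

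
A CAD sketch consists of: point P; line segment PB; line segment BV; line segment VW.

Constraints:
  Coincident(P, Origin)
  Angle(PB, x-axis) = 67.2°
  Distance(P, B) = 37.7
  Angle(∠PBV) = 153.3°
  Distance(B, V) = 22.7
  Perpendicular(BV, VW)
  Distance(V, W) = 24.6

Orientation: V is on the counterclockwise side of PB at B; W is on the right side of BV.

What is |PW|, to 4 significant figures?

70.03

∠PBV = 153.3°, so BV runs at 67.2° + (180° − 153.3°) = 93.90° from the x-axis; with |BV| = 22.7, V = B + 22.7·(cos 93.90°, sin 93.90°) = (13.07, 57.40). BV ⟂ VW; with |VW| = 24.6 on the right of BV, W = V + 24.6·(0.9977, 0.06802) = (37.61, 59.07). Then |PW| = |W − P| = 70.03.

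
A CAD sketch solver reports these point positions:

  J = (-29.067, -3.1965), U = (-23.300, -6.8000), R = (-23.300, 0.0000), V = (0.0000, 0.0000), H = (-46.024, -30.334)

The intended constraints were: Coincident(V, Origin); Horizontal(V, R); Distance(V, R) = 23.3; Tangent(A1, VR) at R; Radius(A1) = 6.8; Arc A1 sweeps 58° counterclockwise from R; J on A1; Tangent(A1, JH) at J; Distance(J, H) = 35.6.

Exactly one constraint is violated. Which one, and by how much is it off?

Distance(J, H) = 35.6 — off by 3.60.

V = (0.00, 0.00) ✓; V.y = 0.00, R.y = 0.00 ✓; |VR| = 23.30 ✓; ∠(UR, RV) = 90.00° ✓; |UR| = 6.800 ✓; bearing(U→J) − bearing(U→R) = 58.00° ✓; |UJ| = 6.800 ✓; ∠(UJ, JH) = 90.00° ✓; |JH| = 32.00 ✗.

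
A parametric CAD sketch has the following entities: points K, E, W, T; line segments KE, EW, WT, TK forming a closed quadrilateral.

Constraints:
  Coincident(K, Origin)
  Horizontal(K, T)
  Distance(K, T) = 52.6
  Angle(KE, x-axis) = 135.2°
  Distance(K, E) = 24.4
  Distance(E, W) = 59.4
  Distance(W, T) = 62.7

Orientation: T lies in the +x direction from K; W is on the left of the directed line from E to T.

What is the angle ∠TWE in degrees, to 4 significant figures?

72.21°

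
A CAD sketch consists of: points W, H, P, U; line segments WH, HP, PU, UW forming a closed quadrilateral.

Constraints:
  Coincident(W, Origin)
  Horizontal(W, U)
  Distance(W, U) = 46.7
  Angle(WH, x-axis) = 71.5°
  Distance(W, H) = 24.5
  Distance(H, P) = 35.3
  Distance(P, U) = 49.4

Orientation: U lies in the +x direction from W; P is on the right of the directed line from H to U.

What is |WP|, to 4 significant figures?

10.93

Checks: |HP| = 35.30 ✓; |PU| = 49.40 ✓.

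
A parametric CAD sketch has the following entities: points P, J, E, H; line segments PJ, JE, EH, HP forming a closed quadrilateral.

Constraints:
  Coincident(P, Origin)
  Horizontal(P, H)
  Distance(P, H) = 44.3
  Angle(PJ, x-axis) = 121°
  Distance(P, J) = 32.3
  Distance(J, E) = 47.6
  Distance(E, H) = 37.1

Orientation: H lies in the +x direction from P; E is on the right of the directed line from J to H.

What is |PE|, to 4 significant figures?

15.36

Checks: |JE| = 47.60 ✓; |EH| = 37.10 ✓.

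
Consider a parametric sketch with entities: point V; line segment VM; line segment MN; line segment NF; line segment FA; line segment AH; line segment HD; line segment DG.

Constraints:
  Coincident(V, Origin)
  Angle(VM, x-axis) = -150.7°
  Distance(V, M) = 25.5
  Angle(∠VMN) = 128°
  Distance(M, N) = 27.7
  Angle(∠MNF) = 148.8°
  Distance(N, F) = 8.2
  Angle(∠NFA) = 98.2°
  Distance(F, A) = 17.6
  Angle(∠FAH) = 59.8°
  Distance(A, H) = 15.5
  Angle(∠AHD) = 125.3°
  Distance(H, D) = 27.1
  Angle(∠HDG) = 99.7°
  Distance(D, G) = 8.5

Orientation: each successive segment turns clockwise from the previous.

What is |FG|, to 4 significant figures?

20.79

∠AHD = 125.3° gives HD at -130.6° from the x-axis; with |HD| = 27.1, D = (-53.89, -18.48). ∠HDG = 99.7° gives DG at 149.1° from the x-axis; with |DG| = 8.5, G = (-61.18, -14.12). Then |FG| = |G − F| = 20.79.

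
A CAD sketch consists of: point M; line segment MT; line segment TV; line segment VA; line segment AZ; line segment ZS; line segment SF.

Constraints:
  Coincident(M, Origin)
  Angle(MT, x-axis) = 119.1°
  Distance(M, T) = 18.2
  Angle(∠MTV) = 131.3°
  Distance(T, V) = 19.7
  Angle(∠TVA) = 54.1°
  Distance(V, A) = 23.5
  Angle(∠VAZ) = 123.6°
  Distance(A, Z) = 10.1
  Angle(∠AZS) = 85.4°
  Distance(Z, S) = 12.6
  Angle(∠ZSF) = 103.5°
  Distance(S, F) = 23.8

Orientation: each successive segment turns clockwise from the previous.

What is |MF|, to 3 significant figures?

34.6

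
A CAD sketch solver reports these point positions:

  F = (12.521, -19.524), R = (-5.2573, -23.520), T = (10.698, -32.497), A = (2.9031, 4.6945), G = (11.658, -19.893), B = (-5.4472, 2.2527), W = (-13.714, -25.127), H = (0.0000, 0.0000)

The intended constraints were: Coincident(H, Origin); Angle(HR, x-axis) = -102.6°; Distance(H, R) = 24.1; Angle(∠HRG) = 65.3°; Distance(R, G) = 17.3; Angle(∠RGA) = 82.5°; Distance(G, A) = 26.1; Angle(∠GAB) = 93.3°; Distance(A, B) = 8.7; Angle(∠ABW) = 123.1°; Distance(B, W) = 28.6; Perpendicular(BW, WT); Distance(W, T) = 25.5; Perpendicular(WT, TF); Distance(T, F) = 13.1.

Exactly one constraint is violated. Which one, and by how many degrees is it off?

Perpendicular(WT, TF) — off by 8.80°.

H = (0.00, 0.00) ✓; HR at -102.6° ✓; |HR| = 24.10 ✓; ∠HRG = 65.30° ✓; |RG| = 17.30 ✓; ∠RGA = 82.50° ✓; |GA| = 26.10 ✓; ∠GAB = 93.30° ✓; |AB| = 8.700 ✓; ∠ABW = 123.1° ✓; |BW| = 28.60 ✓; ∠(BW, WT) = 90.00° ✓; |WT| = 25.50 ✓; ∠(WT, TF) = 98.80° ✗; |TF| = 13.10 ✓.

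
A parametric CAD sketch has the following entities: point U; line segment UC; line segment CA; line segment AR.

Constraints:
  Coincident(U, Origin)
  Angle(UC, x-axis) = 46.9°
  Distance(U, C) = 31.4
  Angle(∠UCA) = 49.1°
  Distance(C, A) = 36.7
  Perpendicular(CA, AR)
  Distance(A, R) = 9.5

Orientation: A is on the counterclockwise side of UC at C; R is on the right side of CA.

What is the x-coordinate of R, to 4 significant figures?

-14.85

U is at the origin; UC runs at 46.9° with length 31.4, so C = 31.4·(cos 46.9°, sin 46.9°) = (21.45, 22.93). ∠UCA = 49.1°, so CA runs at 46.9° + (180° − 49.1°) = 177.8° from the x-axis; with |CA| = 36.7, A = C + 36.7·(cos 177.8°, sin 177.8°) = (-15.22, 24.34). CA is perpendicular to AR; with |AR| = 9.5 on the right of CA, R = A + 9.5·(0.03839, 0.9993) = (-14.85, 33.83). So R.x = -14.85.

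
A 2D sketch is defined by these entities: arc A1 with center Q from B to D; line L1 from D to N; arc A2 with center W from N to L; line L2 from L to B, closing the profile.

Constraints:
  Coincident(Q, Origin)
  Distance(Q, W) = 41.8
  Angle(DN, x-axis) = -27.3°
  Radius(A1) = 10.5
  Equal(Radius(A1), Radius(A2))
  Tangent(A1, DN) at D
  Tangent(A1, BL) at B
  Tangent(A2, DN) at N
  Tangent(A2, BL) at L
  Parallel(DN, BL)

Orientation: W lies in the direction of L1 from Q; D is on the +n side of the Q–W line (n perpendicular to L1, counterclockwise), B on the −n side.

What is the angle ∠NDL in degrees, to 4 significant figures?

26.67°

The slot axis is L1's direction at -27.3°, so u = (cos -27.3°, sin -27.3°) = (0.8886, -0.4586) and n = (−sin -27.3°, cos -27.3°) = (0.4586, 0.8886). Q is at the origin and W lies 41.8 along u from Q, so W = 41.8·u = (37.14, -19.17). Tangency of A1 to both parallel lines with radius 10.5 puts D and B at Q ± 10.5·n: D = (4.816, 9.330), B = (-4.816, -9.330). Equal radii place N and L the same way about W: N = W + 10.5·n = (41.96, -9.841), L = W − 10.5·n = (32.33, -28.50). Then cos ∠NDL = DN·DL / (|DN||DL|), giving 26.67°.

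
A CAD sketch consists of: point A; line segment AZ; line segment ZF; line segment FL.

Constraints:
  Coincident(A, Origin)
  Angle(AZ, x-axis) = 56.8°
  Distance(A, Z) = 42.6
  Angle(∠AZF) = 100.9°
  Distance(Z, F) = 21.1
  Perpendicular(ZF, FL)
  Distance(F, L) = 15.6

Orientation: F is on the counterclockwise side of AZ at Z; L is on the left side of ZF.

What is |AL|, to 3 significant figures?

39.2

A is at the origin; AZ runs at 56.8° with length 42.6, so Z = 42.6·(cos 56.8°, sin 56.8°) = (23.3, 35.6). ∠AZF = 100.9°, so ZF runs at 56.8° + (180° − 100.9°) = 136° from the x-axis; with |ZF| = 21.1, F = Z + 21.1·(cos 136°, sin 136°) = (8.17, 50.3). ZF is perpendicular to FL; with |FL| = 15.6 on the left of ZF, L = F + 15.6·(-0.696, -0.718) = (-2.68, 39.1). Then |AL| = |L − A| = 39.2.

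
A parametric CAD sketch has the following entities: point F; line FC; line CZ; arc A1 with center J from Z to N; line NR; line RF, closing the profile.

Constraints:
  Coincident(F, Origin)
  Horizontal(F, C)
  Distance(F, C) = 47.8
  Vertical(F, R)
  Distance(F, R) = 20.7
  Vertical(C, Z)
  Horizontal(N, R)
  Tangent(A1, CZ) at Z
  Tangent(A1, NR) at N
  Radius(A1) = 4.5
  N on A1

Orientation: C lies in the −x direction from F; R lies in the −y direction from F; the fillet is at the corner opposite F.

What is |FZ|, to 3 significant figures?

50.5

F is at the origin; FC is horizontal with |FC| = 47.8 and C on the −x side, so C = (-47.8, 0.00). FR is vertical with |FR| = 20.7 and R on the −y side, so R = (0.00, -20.7). The virtual corner opposite F is at (-47.8, -20.7). A1 meets CZ tangentially, so JZ is at right angles to CZ and the tangent condition forces JN to be normal to NR, with radius 4.5, so the center J sits 4.5 in from both sides at J = (-43.3, -16.2). That places the tangent points at Z = (-47.8, -16.2) on CZ and N = (-43.3, -20.7) on NR. Then |FZ| = |Z − F| = 50.5.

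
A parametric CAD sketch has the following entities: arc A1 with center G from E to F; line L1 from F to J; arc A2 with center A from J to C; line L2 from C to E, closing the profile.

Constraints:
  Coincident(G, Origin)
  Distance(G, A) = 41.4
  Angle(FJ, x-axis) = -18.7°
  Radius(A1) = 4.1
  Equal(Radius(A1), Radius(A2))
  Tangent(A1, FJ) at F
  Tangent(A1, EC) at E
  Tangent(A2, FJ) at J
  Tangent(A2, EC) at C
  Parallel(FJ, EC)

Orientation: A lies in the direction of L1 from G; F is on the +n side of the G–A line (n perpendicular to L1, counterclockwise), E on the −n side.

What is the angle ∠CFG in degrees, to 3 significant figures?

78.8°

Tangency of A1 to both parallel lines with radius 4.1 puts F and E at G ± 4.1·n: F = (1.31, 3.88), E = (-1.31, -3.88). Equal radii place J and C the same way about A: J = A + 4.1·n = (40.5, -9.39), C = A − 4.1·n = (37.9, -17.2). Then cos ∠CFG = FC·FG / (|FC||FG|), giving 78.8°.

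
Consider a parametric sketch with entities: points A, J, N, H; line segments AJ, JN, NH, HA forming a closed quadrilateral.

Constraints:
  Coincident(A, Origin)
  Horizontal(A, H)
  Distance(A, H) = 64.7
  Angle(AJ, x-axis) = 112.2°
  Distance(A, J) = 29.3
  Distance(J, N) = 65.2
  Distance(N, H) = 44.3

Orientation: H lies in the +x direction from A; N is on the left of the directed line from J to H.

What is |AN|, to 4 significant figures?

67.40

Checks: |JN| = 65.20 ✓; |NH| = 44.30 ✓.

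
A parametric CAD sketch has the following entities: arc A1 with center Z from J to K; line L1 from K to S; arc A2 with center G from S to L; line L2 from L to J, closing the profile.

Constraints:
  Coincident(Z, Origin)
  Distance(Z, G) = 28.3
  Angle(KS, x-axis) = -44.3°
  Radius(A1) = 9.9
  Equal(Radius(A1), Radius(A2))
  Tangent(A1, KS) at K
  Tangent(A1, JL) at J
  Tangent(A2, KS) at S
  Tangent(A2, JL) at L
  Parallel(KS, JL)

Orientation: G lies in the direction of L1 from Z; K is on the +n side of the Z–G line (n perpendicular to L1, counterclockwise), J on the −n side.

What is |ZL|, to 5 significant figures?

29.982

Tangency of A1 to both parallel lines with radius 9.9 puts K and J at Z ± 9.9·n: K = (6.9143, 7.0854), J = (-6.9143, -7.0854). Equal radii place S and L the same way about G: S = G + 9.9·n = (27.168, -12.680), L = G − 9.9·n = (13.340, -26.851). Then |ZL| = |L − Z| = 29.982.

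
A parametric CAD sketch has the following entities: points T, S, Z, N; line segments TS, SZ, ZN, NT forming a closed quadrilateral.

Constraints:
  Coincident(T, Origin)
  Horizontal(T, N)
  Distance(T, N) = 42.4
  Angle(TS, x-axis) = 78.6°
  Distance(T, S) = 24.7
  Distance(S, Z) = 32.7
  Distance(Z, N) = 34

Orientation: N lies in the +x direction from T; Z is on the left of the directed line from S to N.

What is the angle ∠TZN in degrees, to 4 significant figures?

57.73°

T is at the origin; TN is horizontal with |TN| = 42.4 and N in +x, so N = (42.4, 0). TS runs at 78.6° with |TS| = 24.7, so S = (4.882, 24.21). Z is determined by |SZ| = 32.7 and |ZN| = 34.0 together: it lies at the intersection of circle(S, 32.7) and circle(N, 34.0). With |SN| = 44.65, the foot of the radical line on SN is 21.36 from S and the perpendicular offset is √(32.7² − 21.36²) = 24.76. Taking the left-of-SN solution: Z = (36.25, 33.44).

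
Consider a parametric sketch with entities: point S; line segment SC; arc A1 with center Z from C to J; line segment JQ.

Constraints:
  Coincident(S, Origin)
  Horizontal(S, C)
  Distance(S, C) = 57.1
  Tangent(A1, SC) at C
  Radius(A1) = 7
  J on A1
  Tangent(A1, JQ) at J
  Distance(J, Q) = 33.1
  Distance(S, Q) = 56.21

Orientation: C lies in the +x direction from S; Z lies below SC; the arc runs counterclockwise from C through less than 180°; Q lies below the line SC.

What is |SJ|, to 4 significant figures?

50.60

S is at the origin; S and C share the same y with |SC| = 57.1 and C on the +x side, so C = (57.10, 0.000). The tangent condition forces ZC to be normal to SC, so Z = C + (0, -7) = (57.10, -7.000). Since ZJ ⟂ JQ (tangency), |ZQ| = √(7.0² + 33.1²) = 33.83 regardless of where J sits on A1. So Q lies on both circle(S, 56.21) and circle(Z, 33.83); the below-SC intersection is Q = (42.05, -37.30). J is the foot of the tangent from Q: J = (50.32, -5.251).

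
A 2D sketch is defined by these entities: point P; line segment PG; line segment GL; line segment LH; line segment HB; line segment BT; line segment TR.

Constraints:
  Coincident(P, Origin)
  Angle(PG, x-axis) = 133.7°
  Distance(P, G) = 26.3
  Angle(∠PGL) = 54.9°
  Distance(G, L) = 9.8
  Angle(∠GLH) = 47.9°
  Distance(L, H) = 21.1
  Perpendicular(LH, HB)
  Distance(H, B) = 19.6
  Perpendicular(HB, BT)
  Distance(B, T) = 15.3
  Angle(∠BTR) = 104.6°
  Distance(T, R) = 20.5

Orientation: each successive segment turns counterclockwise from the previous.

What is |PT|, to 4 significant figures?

38.54

P is at the origin; PG runs at 133.7° with length 26.3, so G = (-18.17, 19.01). ∠PGL = 54.9° gives GL at -101.2° from the x-axis; with |GL| = 9.8, L = (-20.07, 9.401). ∠GLH = 47.9° gives LH at 30.90° from the x-axis; with |LH| = 21.1, H = (-1.969, 20.24). The perpendicularity gives HB at right angles to LH, so HB runs at 120.9°; with |HB| = 19.6, B = (-12.03, 37.05). The perpendicularity gives BT at right angles to HB, so BT runs at -149.1°; with |BT| = 15.3, T = (-25.16, 29.20). Then |PT| = |T − P| = 38.54.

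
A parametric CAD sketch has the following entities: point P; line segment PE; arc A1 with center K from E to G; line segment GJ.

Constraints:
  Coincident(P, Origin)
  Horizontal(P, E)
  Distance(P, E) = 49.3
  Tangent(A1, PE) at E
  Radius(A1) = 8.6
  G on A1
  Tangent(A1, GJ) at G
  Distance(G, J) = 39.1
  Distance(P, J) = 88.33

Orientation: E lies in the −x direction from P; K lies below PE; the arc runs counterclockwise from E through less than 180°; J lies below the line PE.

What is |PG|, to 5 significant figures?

55.445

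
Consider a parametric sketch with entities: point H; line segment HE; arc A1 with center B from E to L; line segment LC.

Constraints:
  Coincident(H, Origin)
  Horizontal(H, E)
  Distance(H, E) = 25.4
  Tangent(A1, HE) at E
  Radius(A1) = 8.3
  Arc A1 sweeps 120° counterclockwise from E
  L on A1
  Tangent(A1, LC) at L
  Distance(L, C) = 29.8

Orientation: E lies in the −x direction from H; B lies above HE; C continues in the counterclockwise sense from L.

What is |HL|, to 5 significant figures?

22.061

H is at the origin; HE is horizontal with |HE| = 25.4 and E on the −x side, so E = (-25.400, 0.0000). Tangency of A1 to HE means the radius BE is perpendicular to HE, so B = E + (0, 8.3) = (-25.400, 8.3000). On A1, E sits at bearing -90° from B; a 120° counterclockwise sweep puts L at bearing 30°, so L = B + 8.3·(cos 30°, sin 30°) = (-18.212, 12.450). Then |HL| = |L − H| = 22.061.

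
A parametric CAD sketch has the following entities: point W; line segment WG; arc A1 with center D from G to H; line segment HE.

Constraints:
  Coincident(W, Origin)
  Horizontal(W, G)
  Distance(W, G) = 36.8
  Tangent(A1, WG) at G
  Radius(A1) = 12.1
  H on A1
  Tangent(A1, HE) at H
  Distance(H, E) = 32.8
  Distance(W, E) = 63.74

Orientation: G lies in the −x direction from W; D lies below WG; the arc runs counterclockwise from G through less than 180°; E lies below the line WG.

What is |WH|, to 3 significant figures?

50.7

W is at the origin; WG is horizontal with |WG| = 36.8 and G on the −x side, so G = (-36.8, 0.00). Since A1 is tangent to WG there, DG ⟂ WG, so D = G + (0, -12.1) = (-36.8, -12.1). Since DH ⟂ HE (tangency), |DE| = √(12.1² + 32.8²) = 35.0 regardless of where H sits on A1. So E lies on both circle(W, 63.74) and circle(D, 35.0); the below-WG intersection is E = (-43.7, -46.4). H is the foot of the tangent from E: H = (-48.8, -14.0).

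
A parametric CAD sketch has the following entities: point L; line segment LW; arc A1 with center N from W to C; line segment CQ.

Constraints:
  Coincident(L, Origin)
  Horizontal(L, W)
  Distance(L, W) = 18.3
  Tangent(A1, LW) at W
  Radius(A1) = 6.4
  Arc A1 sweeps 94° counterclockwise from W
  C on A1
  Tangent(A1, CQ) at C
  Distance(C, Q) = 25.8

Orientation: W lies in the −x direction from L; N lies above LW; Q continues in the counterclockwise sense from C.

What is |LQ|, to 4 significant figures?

35.35

L is at the origin; LW is horizontal with |LW| = 18.3 and W on the −x side, so W = (-18.30, 0.000). Tangency of A1 to LW means the radius NW is perpendicular to LW, so N = W + (0, 6.4) = (-18.30, 6.400). On A1, W sits at bearing -90° from N; a 94° counterclockwise sweep puts C at bearing 4°, so C = N + 6.4·(cos 4°, sin 4°) = (-11.92, 6.846). Tangency of A1 to CQ means the radius NC is perpendicular to CQ, so CQ runs along (−sin 4°, cos 4°); with |CQ| = 25.8, Q = (-13.72, 32.58). Then |LQ| = |Q − L| = 35.35.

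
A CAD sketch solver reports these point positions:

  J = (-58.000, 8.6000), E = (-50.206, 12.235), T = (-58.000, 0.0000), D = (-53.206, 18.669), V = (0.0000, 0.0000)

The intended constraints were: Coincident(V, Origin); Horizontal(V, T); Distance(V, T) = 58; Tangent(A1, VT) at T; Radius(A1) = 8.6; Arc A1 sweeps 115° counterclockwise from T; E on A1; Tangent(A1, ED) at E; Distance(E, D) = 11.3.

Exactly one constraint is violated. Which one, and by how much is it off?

Distance(E, D) = 11.3 — off by 4.20.

V = (0.00, 0.00) ✓; V.y = 0.00, T.y = 0.00 ✓; |VT| = 58.00 ✓; ∠(JT, TV) = 90.00° ✓; |JT| = 8.600 ✓; bearing(J→E) − bearing(J→T) = 115.0° ✓; |JE| = 8.600 ✓; ∠(JE, ED) = 90.01° ✓; |ED| = 7.099 ✗.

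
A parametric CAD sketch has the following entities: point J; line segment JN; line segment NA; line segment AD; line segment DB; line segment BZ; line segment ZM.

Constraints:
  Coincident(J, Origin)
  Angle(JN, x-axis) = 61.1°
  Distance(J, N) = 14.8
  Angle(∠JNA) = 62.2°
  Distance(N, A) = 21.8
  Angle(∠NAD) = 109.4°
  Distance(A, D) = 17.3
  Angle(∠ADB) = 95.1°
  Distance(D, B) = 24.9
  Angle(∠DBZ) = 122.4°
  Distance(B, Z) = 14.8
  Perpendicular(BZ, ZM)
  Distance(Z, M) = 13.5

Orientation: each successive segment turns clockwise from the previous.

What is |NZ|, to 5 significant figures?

20.023

J is at the origin; JN runs at 61.1° with length 14.8, so N = (7.1526, 12.957). ∠JNA = 62.2° gives NA at -56.700° from the x-axis; with |NA| = 21.8, A = (19.121, -5.2637). ∠NAD = 109.4° gives AD at -127.30° from the x-axis; with |AD| = 17.3, D = (8.6377, -19.025). ∠ADB = 95.1° gives DB at 147.80° from the x-axis; with |DB| = 24.9, B = (-12.433, -5.7568). ∠DBZ = 122.4° gives BZ at 90.200° from the x-axis; with |BZ| = 14.8, Z = (-12.484, 9.0431). Then |NZ| = |Z − N| = 20.023.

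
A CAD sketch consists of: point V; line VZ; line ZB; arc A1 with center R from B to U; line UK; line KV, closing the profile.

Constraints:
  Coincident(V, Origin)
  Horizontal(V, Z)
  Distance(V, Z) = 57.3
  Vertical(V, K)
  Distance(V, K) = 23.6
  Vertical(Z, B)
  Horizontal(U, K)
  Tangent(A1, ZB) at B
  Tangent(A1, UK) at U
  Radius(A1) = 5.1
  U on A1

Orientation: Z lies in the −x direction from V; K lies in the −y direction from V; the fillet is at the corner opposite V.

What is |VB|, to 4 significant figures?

60.21

V is at the origin; V and Z share the same y with |VZ| = 57.3 and Z on the −x side, so Z = (-57.30, 0.000). V and K share the same x with |VK| = 23.6 and K on the −y side, so K = (0.000, -23.60). The virtual corner opposite V is at (-57.30, -23.60). Tangency of A1 to ZB means the radius RB is perpendicular to ZB and the tangent condition forces RU to be normal to UK, with radius 5.1, so the center R sits 5.1 in from both sides at R = (-52.20, -18.50). That places the tangent points at B = (-57.30, -18.50) on ZB and U = (-52.20, -23.60) on UK. Then |VB| = |B − V| = 60.21.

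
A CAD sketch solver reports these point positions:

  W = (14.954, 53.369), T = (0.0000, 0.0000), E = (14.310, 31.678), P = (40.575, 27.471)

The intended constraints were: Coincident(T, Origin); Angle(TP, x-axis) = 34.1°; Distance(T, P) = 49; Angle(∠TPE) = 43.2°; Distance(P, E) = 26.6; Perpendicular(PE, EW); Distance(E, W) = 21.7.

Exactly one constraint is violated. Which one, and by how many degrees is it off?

Perpendicular(PE, EW) — off by 7.40°.

T = (0.00, 0.00) ✓; TP at 34.10° ✓; |TP| = 49.00 ✓; ∠TPE = 43.20° ✓; |PE| = 26.60 ✓; ∠(PE, EW) = 82.60° ✗; |EW| = 21.70 ✓.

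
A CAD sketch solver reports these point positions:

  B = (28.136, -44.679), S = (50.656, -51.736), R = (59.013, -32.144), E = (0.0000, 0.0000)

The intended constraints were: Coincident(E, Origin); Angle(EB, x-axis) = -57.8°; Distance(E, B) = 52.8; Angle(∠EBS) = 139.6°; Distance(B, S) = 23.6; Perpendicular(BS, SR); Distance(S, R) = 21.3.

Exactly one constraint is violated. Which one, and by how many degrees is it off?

Perpendicular(BS, SR) — off by 5.70°.

E = (0.00, 0.00) ✓; EB at -57.80° ✓; |EB| = 52.80 ✓; ∠EBS = 139.6° ✓; |BS| = 23.60 ✓; ∠(BS, SR) = 84.30° ✗; |SR| = 21.30 ✓.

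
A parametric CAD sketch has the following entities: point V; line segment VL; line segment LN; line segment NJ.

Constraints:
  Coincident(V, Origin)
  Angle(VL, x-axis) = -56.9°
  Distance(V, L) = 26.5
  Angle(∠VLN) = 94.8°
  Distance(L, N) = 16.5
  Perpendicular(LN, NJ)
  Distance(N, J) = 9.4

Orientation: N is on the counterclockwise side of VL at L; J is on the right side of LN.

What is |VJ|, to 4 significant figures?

40.40

V is at the origin; VL runs at -56.9° with length 26.5, so L = 26.5·(cos -56.9°, sin -56.9°) = (14.47, -22.20). ∠VLN = 94.8°, so LN runs at -56.9° + (180° − 94.8°) = 28.30° from the x-axis; with |LN| = 16.5, N = L + 16.5·(cos 28.30°, sin 28.30°) = (29.00, -14.38). The perpendicularity gives NJ at right angles to LN; with |NJ| = 9.4 on the right of LN, J = N + 9.4·(0.4741, -0.8805) = (33.46, -22.65). Then |VJ| = |J − V| = 40.40.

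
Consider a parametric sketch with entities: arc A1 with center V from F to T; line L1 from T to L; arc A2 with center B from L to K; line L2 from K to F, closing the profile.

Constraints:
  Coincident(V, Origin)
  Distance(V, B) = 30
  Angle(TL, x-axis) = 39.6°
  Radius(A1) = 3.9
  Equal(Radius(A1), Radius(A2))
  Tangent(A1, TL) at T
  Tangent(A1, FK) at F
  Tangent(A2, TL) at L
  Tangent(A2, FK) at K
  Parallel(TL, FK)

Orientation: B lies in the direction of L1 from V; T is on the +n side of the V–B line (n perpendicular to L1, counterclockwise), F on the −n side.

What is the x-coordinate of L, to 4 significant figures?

20.63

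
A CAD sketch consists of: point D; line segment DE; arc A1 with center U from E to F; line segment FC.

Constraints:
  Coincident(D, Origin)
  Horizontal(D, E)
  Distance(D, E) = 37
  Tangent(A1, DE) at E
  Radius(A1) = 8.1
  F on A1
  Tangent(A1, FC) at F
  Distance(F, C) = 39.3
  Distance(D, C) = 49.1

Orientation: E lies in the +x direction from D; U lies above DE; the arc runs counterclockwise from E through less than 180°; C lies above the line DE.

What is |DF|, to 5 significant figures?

45.411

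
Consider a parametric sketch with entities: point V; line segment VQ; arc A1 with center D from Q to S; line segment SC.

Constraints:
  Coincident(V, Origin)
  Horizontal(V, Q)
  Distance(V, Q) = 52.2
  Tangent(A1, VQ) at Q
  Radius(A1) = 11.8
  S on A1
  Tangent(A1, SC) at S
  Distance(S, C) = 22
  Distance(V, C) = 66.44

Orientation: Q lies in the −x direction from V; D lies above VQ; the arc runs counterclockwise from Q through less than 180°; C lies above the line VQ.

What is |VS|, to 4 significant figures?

46.55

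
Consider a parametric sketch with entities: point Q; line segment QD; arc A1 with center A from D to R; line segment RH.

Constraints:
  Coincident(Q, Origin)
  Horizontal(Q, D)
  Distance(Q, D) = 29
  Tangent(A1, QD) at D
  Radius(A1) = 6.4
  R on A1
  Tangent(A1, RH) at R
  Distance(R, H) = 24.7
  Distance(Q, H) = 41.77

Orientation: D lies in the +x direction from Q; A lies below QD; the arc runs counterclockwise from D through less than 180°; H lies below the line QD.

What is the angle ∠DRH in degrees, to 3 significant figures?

130°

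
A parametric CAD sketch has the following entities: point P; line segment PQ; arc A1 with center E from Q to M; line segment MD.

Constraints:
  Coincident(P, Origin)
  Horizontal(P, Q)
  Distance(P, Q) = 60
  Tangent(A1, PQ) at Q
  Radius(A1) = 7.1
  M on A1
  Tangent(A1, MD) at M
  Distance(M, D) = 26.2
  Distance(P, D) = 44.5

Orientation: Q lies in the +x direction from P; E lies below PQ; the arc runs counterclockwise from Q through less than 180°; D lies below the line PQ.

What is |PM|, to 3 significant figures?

54.5

Checks: |PQ| = 60.00 ✓; |EM| = 7.100 ✓; ∠(EM, MD) = 90.00° ✓; |MD| = 26.20 ✓; |PD| = 44.50 ✓.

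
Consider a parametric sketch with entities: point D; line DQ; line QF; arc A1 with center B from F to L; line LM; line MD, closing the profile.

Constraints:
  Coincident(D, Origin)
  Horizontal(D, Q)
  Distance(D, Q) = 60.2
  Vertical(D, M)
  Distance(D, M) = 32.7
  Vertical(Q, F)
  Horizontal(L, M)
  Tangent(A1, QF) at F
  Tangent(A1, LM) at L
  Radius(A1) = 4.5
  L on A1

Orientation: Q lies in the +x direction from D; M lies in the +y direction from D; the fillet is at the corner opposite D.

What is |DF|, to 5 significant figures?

66.478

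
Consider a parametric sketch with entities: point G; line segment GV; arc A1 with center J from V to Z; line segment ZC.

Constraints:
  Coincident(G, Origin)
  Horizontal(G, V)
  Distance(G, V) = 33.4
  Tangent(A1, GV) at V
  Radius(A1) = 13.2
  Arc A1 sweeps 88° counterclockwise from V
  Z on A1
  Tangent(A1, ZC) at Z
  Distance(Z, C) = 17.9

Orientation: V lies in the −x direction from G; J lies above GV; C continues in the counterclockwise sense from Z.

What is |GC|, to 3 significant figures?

36.4

On A1, V sits at bearing -90° from J; an 88° counterclockwise sweep puts Z at bearing -2°, so Z = J + 13.2·(cos -2°, sin -2°) = (-20.2, 12.7). Tangency of A1 to ZC means the radius JZ is perpendicular to ZC, so ZC runs along (−sin -2°, cos -2°); with |ZC| = 17.9, C = (-19.6, 30.6). Then |GC| = |C − G| = 36.4.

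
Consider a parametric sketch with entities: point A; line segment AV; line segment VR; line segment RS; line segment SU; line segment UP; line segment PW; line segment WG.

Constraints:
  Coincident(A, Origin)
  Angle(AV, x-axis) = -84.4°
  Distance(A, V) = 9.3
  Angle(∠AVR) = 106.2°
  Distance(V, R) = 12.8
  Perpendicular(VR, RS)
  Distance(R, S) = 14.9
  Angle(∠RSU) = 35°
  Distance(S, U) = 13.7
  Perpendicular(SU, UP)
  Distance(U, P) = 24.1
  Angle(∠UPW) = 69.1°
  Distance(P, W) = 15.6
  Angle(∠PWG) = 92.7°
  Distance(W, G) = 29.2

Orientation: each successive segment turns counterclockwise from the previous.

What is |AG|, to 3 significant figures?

5.47

∠UPW = 69.1° gives PW at 65.3° from the x-axis; with |PW| = 15.6, W = (29.8, -9.60). ∠PWG = 92.7° gives WG at 153° from the x-axis; with |WG| = 29.2, G = (3.90, 3.84). Then |AG| = |G − A| = 5.47.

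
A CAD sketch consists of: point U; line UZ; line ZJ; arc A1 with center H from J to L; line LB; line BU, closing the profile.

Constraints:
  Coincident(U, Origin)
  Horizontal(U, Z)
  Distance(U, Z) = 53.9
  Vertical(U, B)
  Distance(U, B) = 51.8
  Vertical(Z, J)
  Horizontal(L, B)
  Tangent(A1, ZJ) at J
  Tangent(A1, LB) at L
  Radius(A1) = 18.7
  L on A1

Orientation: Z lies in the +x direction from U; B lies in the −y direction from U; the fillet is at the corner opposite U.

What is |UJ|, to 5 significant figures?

63.252

U is at the origin; UZ is horizontal with |UZ| = 53.9 and Z on the +x side, so Z = (53.900, 0.0000). U and B share the same x with |UB| = 51.8 and B on the −y side, so B = (0.0000, -51.800). The virtual corner opposite U is at (53.900, -51.800). Since A1 is tangent to ZJ there, HJ ⟂ ZJ and A1 meets LB tangentially, so HL is at right angles to LB, with radius 18.7, so the center H sits 18.7 in from both sides at H = (35.200, -33.100). That places the tangent points at J = (53.900, -33.100) on ZJ and L = (35.200, -51.800) on LB. Then |UJ| = |J − U| = 63.252.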